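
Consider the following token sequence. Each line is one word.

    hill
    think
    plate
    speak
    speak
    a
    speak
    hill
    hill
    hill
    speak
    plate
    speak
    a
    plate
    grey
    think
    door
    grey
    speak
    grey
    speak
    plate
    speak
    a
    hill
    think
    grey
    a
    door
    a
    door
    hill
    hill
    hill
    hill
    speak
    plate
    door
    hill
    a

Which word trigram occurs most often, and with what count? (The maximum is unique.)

"hill hill hill", 3 times

Trigram frequencies (highest first):
  hill hill hill: 3
  hill hill speak: 2
  hill speak plate: 2
  speak plate speak: 2
  plate speak a: 2
  hill think plate: 1
  … (27 more, each ≤ 1)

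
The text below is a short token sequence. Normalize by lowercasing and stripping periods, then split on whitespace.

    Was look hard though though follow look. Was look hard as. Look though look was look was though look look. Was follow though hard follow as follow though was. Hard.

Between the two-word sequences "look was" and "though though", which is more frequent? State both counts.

"look was": 4 occurrences
"though though": 1 occurrence

"look was" (4 vs 1)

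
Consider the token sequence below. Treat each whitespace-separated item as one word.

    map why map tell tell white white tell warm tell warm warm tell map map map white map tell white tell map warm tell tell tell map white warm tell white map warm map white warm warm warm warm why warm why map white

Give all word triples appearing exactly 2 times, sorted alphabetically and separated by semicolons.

map white warm; warm warm warm

Trigram counts meeting the condition (exactly 2 times):
  map white warm: 2
  warm warm warm: 2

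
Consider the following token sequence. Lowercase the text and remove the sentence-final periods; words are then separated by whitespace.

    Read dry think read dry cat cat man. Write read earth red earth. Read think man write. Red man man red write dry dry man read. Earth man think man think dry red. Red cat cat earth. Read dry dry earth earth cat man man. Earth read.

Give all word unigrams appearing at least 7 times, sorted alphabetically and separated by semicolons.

Unigram counts meeting the condition (at least 7 times):
  dry: 7
  earth: 7
  man: 9
  read: 7

dry; earth; man; read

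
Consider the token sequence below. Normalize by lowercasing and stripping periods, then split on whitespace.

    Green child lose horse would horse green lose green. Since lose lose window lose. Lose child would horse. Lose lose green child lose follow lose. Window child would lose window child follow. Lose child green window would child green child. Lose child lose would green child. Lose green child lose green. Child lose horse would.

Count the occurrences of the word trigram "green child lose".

6

Scanning the 53 overlapping trigram windows for "green child lose":
  position 1–3: green child lose
  position 21–23: green child lose
  position 39–41: green child lose
  position 45–47: green child lose
  position 48–50: green child lose
  position 51–53: green child lose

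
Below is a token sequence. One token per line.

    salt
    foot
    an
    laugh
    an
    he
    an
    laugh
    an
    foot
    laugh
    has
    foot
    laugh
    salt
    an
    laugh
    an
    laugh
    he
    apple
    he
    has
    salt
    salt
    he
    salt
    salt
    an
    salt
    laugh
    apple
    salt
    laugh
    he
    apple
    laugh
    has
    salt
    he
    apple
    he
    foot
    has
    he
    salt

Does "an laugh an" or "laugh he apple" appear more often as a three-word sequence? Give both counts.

"an laugh an": 3 occurrences
"laugh he apple": 2 occurrences

"an laugh an" (3 vs 2)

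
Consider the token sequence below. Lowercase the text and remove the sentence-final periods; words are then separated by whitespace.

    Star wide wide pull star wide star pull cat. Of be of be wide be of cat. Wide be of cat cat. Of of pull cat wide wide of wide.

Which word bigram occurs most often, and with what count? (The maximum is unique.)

Bigram frequencies (highest first):
  be of: 3
  star wide: 2
  wide wide: 2
  pull cat: 2
  cat of: 2
  of be: 2
  … (13 more, each ≤ 2)

"be of", 3 times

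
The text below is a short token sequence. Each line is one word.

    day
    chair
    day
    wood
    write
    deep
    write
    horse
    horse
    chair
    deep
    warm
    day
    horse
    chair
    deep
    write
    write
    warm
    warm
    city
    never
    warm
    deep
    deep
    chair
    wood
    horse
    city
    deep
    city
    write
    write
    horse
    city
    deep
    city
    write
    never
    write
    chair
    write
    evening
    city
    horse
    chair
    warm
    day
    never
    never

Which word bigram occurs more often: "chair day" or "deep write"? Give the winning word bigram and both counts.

"chair day": 1 occurrence
"deep write": 2 occurrences

"deep write" (2 vs 1)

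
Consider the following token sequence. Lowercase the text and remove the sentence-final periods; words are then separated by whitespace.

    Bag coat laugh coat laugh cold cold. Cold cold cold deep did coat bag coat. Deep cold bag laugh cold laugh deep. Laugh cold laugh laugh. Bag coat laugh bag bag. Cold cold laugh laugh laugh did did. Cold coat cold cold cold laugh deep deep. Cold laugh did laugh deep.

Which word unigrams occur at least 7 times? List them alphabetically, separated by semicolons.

cold; laugh

Unigram counts meeting the condition (at least 7 times):
  cold: 15
  laugh: 14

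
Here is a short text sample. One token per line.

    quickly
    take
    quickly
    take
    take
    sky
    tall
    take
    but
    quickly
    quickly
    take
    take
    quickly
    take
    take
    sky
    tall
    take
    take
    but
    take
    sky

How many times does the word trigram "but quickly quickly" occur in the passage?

Scanning the 21 overlapping trigram windows for "but quickly quickly":
  position 9–11: but quickly quickly

1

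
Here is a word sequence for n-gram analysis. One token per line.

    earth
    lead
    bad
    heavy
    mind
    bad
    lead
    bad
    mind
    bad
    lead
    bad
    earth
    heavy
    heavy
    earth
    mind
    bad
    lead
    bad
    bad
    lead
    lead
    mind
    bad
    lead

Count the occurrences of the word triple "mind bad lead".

Scanning the 24 overlapping trigram windows for "mind bad lead":
  position 5–7: mind bad lead
  position 9–11: mind bad lead
  position 17–19: mind bad lead
  position 24–26: mind bad lead

4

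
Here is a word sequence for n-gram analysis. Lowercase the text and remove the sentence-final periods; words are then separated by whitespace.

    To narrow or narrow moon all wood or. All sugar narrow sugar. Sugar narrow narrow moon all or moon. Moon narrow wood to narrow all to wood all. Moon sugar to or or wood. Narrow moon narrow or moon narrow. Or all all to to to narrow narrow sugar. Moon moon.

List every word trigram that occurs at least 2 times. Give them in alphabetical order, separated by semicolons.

moon narrow or; narrow moon all

Trigram counts meeting the condition (at least 2 times):
  moon narrow or: 2
  narrow moon all: 2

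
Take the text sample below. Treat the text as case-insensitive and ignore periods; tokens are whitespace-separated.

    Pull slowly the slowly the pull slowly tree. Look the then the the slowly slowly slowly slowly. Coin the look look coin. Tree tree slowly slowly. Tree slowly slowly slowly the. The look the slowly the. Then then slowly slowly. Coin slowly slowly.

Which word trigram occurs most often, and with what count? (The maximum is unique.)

"slowly slowly slowly", 3 times

Trigram frequencies (highest first):
  slowly slowly slowly: 3
  the slowly the: 2
  slowly slowly coin: 2
  tree slowly slowly: 2
  pull slowly the: 1
  slowly the slowly: 1
  … (30 more, each ≤ 1)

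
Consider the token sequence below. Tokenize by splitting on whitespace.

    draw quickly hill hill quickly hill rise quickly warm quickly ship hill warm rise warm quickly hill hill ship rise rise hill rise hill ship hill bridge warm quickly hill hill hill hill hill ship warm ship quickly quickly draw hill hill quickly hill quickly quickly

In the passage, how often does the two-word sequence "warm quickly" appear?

Scanning the 45 overlapping bigram windows for "warm quickly":
  position 9–10: warm quickly
  position 15–16: warm quickly
  position 28–29: warm quickly

3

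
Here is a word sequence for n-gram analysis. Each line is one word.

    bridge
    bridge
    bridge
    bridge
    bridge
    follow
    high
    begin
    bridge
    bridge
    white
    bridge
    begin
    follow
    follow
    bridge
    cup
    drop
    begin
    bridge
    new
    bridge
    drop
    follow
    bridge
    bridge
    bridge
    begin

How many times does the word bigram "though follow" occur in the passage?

0

Scanning the 27 overlapping bigram windows for "though follow":
  (none found)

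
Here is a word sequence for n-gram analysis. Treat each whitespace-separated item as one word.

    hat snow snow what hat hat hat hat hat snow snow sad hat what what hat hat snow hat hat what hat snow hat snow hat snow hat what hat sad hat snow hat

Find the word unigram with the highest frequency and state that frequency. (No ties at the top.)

Unigram frequencies (highest first):
  hat: 18
  snow: 9
  what: 5
  sad: 2

"hat", 18 times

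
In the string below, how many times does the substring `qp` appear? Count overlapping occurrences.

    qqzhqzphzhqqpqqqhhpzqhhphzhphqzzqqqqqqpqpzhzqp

4

Sliding a length-2 window over the 46 characters (45 positions):
  position 12–13: qp
  position 38–39: qp
  position 40–41: qp
  position 45–46: qp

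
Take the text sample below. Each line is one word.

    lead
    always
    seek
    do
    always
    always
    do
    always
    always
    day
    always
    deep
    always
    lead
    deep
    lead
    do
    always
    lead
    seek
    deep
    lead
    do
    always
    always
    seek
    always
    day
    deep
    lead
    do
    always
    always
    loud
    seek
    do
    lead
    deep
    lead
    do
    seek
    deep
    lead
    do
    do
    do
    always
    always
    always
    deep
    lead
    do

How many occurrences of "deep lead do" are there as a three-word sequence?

6

Scanning the 50 overlapping trigram windows for "deep lead do":
  position 15–17: deep lead do
  position 21–23: deep lead do
  position 29–31: deep lead do
  position 38–40: deep lead do
  position 42–44: deep lead do
  position 50–52: deep lead do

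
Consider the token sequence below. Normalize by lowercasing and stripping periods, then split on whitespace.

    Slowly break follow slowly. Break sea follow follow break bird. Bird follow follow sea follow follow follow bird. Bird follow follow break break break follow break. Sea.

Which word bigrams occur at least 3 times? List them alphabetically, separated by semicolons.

follow break; follow follow

Bigram counts meeting the condition (at least 3 times):
  follow break: 3
  follow follow: 5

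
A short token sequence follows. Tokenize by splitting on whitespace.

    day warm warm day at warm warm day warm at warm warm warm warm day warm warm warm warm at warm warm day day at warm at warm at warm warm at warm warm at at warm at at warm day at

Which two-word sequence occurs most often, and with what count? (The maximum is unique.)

"warm warm", 11 times

Bigram frequencies (highest first):
  warm warm: 11
  at warm: 9
  warm at: 7
  warm day: 5
  day warm: 3
  day at: 3
  … (2 more, each ≤ 2)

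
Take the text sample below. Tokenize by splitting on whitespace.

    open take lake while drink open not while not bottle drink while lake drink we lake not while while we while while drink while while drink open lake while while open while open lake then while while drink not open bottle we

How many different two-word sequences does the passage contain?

28

42 tokens → 41 bigram windows in total.
Repeated bigrams (each contributes count−1 duplicates):
  while while: 5
  while drink: 4
  drink open: 2
  drink while: 2
  lake while: 2
  not while: 2
  open lake: 2
  while open: 2
13 duplicate windows → 41 − 13 = 28 distinct.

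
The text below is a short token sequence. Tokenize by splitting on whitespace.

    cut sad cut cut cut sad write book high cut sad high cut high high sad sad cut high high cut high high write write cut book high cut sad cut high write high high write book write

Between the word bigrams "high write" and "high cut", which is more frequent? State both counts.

"high cut" (4 vs 3)

"high write": 3 occurrences
"high cut": 4 occurrences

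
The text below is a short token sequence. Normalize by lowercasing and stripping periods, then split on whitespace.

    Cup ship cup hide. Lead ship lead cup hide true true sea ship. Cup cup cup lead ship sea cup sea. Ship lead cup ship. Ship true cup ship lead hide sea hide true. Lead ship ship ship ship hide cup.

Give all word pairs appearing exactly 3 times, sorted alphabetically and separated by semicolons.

cup ship; lead ship; ship lead

Bigram counts meeting the condition (exactly 3 times):
  cup ship: 3
  lead ship: 3
  ship lead: 3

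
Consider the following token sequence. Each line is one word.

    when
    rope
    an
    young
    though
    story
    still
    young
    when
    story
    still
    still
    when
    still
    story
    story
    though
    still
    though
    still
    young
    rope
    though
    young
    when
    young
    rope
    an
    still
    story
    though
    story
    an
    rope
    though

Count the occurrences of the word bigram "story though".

2

Scanning the 34 overlapping bigram windows for "story though":
  position 16–17: story though
  position 30–31: story though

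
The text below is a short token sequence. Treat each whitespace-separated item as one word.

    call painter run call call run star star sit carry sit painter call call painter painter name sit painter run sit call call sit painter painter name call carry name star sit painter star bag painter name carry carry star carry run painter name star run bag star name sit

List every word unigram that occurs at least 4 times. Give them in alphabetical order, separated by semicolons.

Unigram counts meeting the condition (at least 4 times):
  call: 8
  carry: 5
  name: 6
  painter: 10
  run: 5
  sit: 7
  star: 7

call; carry; name; painter; run; sit; star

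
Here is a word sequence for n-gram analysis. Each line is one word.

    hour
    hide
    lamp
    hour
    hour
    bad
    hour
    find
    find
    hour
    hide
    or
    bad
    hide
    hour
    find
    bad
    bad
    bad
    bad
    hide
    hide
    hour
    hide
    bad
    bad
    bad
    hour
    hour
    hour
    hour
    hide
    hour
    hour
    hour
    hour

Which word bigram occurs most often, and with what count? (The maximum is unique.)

"hour hour", 7 times

Bigram frequencies (highest first):
  hour hour: 7
  bad bad: 5
  hour hide: 4
  hide hour: 3
  bad hour: 2
  hour find: 2
  … (11 more, each ≤ 2)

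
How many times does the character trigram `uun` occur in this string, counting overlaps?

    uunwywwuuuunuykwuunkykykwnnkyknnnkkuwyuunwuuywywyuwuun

Sliding a length-3 window over the 54 characters (52 positions):
  position 1–3: uun
  position 10–12: uun
  position 17–19: uun
  position 39–41: uun
  position 52–54: uun

5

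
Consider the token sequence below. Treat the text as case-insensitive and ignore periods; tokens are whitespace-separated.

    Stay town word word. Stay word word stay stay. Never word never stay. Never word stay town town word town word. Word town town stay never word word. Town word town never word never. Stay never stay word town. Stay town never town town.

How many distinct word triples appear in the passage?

32

44 tokens → 42 trigram windows in total.
Repeated trigrams (each contributes count−1 duplicates):
  stay never word: 3
  never stay never: 2
  never word never: 2
  town word town: 2
  town word word: 2
  word never stay: 2
  word town word: 2
  word word stay: 2
  … (1 more repeated)
10 duplicate windows → 42 − 10 = 32 distinct.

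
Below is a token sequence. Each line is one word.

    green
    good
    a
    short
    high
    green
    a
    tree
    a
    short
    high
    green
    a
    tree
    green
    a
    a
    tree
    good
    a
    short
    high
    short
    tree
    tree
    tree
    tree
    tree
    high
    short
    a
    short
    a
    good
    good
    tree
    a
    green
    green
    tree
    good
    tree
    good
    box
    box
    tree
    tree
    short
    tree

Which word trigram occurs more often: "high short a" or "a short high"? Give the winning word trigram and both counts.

"high short a": 1 occurrence
"a short high": 3 occurrences

"a short high" (3 vs 1)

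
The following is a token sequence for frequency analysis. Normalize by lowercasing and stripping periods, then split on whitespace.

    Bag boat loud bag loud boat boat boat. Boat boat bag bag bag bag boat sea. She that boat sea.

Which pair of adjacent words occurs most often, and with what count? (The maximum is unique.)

"boat boat", 4 times

Bigram frequencies (highest first):
  boat boat: 4
  bag bag: 3
  bag boat: 2
  boat sea: 2
  boat loud: 1
  loud bag: 1
  … (6 more, each ≤ 1)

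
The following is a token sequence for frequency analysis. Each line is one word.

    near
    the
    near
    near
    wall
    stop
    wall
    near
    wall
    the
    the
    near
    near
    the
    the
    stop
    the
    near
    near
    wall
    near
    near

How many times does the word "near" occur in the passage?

10

Scanning the 22 tokens for "near":
  position 1: near
  position 3: near
  position 4: near
  position 8: near
  position 12: near
  position 13: near
  position 18: near
  position 19: near
  position 21: near
  position 22: near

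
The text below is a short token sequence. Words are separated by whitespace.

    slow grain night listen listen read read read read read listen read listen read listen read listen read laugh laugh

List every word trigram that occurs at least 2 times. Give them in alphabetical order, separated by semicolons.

listen read listen; read listen read; read read read

Trigram counts meeting the condition (at least 2 times):
  listen read listen: 3
  read listen read: 4
  read read read: 3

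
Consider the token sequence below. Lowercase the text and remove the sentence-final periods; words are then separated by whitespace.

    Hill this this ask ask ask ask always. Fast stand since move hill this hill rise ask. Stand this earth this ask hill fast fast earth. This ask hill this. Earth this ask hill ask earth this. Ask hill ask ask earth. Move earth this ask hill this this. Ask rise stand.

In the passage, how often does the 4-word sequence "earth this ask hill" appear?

5

Scanning the 49 overlapping 4-gram windows for "earth this ask hill":
  position 20–23: earth this ask hill
  position 26–29: earth this ask hill
  position 31–34: earth this ask hill
  position 36–39: earth this ask hill
  position 44–47: earth this ask hill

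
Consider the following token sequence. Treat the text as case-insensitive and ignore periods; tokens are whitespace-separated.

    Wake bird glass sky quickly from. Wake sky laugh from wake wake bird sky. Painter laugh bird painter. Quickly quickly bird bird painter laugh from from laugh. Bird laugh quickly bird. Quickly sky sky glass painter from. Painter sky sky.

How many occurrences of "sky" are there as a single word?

Scanning the 40 tokens for "sky":
  position 4: sky
  position 8: sky
  position 14: sky
  position 33: sky
  position 34: sky
  position 39: sky
  position 40: sky

7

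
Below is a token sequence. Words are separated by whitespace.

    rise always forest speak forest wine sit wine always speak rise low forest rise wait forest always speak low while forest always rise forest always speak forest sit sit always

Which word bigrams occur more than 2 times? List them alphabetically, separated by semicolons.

always speak; forest always

Bigram counts meeting the condition (more than 2 times):
  always speak: 3
  forest always: 3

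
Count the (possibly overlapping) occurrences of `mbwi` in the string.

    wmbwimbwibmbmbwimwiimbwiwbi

Sliding a length-4 window over the 27 characters (24 positions):
  position 2–5: mbwi
  position 6–9: mbwi
  position 13–16: mbwi
  position 21–24: mbwi

4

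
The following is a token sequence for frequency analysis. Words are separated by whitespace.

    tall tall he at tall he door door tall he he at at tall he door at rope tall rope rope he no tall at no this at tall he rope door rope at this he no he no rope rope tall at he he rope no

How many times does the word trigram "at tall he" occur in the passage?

3

Scanning the 45 overlapping trigram windows for "at tall he":
  position 4–6: at tall he
  position 13–15: at tall he
  position 28–30: at tall he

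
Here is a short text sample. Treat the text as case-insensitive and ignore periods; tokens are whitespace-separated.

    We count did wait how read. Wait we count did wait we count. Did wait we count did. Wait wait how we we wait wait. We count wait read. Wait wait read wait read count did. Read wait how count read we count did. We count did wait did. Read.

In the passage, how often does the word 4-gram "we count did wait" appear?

Scanning the 47 overlapping 4-gram windows for "we count did wait":
  position 1–4: we count did wait
  position 8–11: we count did wait
  position 12–15: we count did wait
  position 16–19: we count did wait
  position 45–48: we count did wait

5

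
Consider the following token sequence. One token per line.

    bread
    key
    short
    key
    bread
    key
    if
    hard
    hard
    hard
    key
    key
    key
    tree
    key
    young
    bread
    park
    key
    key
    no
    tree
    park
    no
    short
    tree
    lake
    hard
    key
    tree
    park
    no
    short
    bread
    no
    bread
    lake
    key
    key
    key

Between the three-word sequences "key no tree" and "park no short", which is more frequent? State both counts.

"key no tree": 1 occurrence
"park no short": 2 occurrences

"park no short" (2 vs 1)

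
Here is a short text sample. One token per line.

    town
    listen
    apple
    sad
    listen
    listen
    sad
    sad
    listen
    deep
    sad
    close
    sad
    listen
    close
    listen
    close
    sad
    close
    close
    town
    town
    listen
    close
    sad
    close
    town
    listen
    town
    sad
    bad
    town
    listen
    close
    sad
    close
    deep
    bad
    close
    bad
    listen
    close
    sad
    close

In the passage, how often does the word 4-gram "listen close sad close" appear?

Scanning the 41 overlapping 4-gram windows for "listen close sad close":
  position 16–19: listen close sad close
  position 23–26: listen close sad close
  position 33–36: listen close sad close
  position 41–44: listen close sad close

4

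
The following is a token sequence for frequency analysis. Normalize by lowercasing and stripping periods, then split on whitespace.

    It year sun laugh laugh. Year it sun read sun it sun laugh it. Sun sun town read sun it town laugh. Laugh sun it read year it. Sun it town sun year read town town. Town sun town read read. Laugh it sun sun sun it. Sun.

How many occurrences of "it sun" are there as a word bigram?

6

Scanning the 47 overlapping bigram windows for "it sun":
  position 7–8: it sun
  position 11–12: it sun
  position 14–15: it sun
  position 28–29: it sun
  position 43–44: it sun
  position 47–48: it sun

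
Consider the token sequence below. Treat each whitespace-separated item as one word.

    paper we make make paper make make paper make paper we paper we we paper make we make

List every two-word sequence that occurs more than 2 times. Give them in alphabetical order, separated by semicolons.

make paper; paper make; paper we

Bigram counts meeting the condition (more than 2 times):
  make paper: 3
  paper make: 3
  paper we: 3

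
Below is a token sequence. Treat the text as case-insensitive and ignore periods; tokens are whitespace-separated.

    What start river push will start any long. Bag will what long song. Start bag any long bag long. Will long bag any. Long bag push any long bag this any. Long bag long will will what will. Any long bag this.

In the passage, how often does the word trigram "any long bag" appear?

Scanning the 40 overlapping trigram windows for "any long bag":
  position 7–9: any long bag
  position 16–18: any long bag
  position 23–25: any long bag
  position 27–29: any long bag
  position 31–33: any long bag
  position 39–41: any long bag

6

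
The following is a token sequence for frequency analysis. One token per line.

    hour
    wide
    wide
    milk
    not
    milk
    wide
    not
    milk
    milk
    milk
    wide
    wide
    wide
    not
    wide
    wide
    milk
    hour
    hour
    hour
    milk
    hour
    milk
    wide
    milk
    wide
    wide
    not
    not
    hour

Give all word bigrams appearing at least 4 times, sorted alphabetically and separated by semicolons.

Bigram counts meeting the condition (at least 4 times):
  milk wide: 4
  wide wide: 5

milk wide; wide wide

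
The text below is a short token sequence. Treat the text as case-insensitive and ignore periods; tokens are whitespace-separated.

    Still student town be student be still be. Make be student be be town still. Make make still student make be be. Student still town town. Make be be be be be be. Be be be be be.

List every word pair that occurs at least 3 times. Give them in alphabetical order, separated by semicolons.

Bigram counts meeting the condition (at least 3 times):
  be be: 12
  be student: 3
  make be: 3

be be; be student; make be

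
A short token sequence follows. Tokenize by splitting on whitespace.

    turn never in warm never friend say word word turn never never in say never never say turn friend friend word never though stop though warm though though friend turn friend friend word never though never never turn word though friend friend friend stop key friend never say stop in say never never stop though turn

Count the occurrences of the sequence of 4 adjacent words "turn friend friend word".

Scanning the 53 overlapping 4-gram windows for "turn friend friend word":
  position 18–21: turn friend friend word
  position 30–33: turn friend friend word

2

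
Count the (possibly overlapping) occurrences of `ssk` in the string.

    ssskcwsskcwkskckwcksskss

Sliding a length-3 window over the 24 characters (22 positions):
  position 2–4: ssk
  position 7–9: ssk
  position 20–22: ssk

3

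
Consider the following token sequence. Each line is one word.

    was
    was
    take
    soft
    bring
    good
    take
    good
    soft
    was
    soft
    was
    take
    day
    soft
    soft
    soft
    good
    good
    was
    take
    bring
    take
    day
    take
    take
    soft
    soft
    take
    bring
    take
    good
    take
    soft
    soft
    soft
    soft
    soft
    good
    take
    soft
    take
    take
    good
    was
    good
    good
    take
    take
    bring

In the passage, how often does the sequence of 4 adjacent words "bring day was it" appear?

Scanning the 47 overlapping 4-gram windows for "bring day was it":
  (none found)

0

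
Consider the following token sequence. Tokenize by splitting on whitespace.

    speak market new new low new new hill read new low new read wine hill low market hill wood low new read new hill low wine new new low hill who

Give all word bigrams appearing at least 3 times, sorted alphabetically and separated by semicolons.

Bigram counts meeting the condition (at least 3 times):
  low new: 3
  new low: 3
  new new: 3

low new; new low; new new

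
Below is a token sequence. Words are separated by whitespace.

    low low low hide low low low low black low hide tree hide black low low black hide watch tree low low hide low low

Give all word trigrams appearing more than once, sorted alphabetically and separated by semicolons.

hide low low; low hide low; low low black; low low hide; low low low

Trigram counts meeting the condition (more than once):
  hide low low: 2
  low hide low: 2
  low low black: 2
  low low hide: 2
  low low low: 3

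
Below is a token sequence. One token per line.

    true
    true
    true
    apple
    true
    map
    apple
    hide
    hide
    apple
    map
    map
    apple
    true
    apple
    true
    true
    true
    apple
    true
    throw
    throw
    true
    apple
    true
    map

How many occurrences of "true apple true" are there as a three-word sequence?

4

Scanning the 24 overlapping trigram windows for "true apple true":
  position 3–5: true apple true
  position 14–16: true apple true
  position 18–20: true apple true
  position 23–25: true apple true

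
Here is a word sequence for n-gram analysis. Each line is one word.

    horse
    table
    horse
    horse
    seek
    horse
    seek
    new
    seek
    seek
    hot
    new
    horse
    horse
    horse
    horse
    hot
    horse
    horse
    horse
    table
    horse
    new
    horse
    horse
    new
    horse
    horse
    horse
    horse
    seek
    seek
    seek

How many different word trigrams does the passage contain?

22

33 tokens → 31 trigram windows in total.
Repeated trigrams (each contributes count−1 duplicates):
  horse horse horse: 5
  new horse horse: 3
  horse horse seek: 2
  horse new horse: 2
  horse table horse: 2
9 duplicate windows → 31 − 9 = 22 distinct.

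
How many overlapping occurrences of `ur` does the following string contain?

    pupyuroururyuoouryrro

Sliding a length-2 window over the 21 characters (20 positions):
  position 5–6: ur
  position 8–9: ur
  position 10–11: ur
  position 16–17: ur

4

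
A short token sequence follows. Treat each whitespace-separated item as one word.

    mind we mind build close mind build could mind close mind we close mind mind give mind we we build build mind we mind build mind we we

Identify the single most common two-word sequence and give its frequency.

"mind we", 5 times

Bigram frequencies (highest first):
  mind we: 5
  mind build: 3
  close mind: 3
  we mind: 2
  we we: 2
  build mind: 2
  … (10 more, each ≤ 1)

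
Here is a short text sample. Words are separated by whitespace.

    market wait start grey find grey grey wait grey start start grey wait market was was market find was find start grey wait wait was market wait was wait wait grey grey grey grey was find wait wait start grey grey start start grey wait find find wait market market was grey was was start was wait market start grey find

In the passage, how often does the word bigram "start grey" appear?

Scanning the 60 overlapping bigram windows for "start grey":
  position 3–4: start grey
  position 11–12: start grey
  position 21–22: start grey
  position 39–40: start grey
  position 43–44: start grey
  position 59–60: start grey

6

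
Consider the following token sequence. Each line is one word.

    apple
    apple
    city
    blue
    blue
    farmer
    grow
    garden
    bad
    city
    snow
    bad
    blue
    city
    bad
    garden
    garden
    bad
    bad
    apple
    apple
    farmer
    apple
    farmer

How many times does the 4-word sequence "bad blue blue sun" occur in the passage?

Scanning the 21 overlapping 4-gram windows for "bad blue blue sun":
  (none found)

0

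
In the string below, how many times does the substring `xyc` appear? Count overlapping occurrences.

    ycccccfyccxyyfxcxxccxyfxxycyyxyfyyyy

Sliding a length-3 window over the 36 characters (34 positions):
  position 25–27: xyc

1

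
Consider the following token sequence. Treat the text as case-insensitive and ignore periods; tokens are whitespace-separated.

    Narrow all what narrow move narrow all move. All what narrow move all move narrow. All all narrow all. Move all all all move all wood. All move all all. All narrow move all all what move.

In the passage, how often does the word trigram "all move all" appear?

4

Scanning the 35 overlapping trigram windows for "all move all":
  position 7–9: all move all
  position 19–21: all move all
  position 23–25: all move all
  position 27–29: all move all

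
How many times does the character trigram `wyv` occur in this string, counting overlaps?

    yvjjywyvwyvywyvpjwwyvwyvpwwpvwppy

Sliding a length-3 window over the 33 characters (31 positions):
  position 6–8: wyv
  position 9–11: wyv
  position 13–15: wyv
  position 19–21: wyv
  position 22–24: wyv

5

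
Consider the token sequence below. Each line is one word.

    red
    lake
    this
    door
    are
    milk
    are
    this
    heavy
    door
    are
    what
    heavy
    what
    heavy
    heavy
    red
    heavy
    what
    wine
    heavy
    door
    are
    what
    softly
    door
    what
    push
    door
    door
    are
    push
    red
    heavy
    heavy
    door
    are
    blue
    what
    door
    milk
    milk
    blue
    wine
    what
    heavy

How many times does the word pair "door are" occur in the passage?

Scanning the 45 overlapping bigram windows for "door are":
  position 4–5: door are
  position 10–11: door are
  position 22–23: door are
  position 30–31: door are
  position 36–37: door are

5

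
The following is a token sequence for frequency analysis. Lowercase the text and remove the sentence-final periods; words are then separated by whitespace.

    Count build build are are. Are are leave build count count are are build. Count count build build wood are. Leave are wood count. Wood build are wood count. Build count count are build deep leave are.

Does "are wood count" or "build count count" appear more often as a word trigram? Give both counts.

"are wood count": 2 occurrences
"build count count": 3 occurrences

"build count count" (3 vs 2)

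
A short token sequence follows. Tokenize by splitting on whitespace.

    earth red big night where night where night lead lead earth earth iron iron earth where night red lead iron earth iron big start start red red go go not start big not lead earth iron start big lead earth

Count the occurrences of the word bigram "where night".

Scanning the 39 overlapping bigram windows for "where night":
  position 5–6: where night
  position 7–8: where night
  position 16–17: where night

3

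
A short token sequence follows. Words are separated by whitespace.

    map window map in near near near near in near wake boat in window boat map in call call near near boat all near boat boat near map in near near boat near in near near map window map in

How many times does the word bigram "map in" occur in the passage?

4

Scanning the 39 overlapping bigram windows for "map in":
  position 3–4: map in
  position 16–17: map in
  position 28–29: map in
  position 39–40: map in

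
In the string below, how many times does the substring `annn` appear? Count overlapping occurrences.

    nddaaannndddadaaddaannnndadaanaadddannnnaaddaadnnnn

Sliding a length-4 window over the 51 characters (48 positions):
  position 6–9: annn
  position 20–23: annn
  position 36–39: annn

3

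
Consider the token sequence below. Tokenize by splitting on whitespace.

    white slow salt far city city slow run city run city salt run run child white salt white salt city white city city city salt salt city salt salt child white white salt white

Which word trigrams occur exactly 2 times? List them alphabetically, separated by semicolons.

city salt salt; white salt white

Trigram counts meeting the condition (exactly 2 times):
  city salt salt: 2
  white salt white: 2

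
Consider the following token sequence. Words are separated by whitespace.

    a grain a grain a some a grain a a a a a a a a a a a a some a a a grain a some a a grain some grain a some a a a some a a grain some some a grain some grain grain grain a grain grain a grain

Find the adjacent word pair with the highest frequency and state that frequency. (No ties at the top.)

"a a", 17 times

Bigram frequencies (highest first):
  a a: 17
  a grain: 9
  grain a: 7
  some a: 6
  a some: 5
  grain some: 3
  … (3 more, each ≤ 3)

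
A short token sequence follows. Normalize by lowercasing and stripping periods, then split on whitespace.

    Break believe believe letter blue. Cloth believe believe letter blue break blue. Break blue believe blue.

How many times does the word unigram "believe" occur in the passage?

Scanning the 16 tokens for "believe":
  position 2: believe
  position 3: believe
  position 7: believe
  position 8: believe
  position 15: believe

5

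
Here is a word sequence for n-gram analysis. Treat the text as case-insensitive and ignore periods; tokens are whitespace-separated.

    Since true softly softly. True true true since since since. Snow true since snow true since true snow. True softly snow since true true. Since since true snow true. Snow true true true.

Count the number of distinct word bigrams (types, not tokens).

33 tokens → 32 bigram windows in total.
Repeated bigrams (each contributes count−1 duplicates):
  snow true: 5
  true true: 5
  since true: 4
  true since: 4
  since since: 3
  true snow: 3
  since snow: 2
  true softly: 2
20 duplicate windows → 32 − 20 = 12 distinct.

12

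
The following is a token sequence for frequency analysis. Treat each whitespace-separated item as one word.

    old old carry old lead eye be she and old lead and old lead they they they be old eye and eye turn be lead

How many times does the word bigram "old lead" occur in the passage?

3

Scanning the 24 overlapping bigram windows for "old lead":
  position 4–5: old lead
  position 10–11: old lead
  position 13–14: old lead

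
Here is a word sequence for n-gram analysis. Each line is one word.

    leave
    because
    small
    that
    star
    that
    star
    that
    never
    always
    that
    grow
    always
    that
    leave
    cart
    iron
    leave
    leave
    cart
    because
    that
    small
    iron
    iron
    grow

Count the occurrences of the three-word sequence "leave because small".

1

Scanning the 24 overlapping trigram windows for "leave because small":
  position 1–3: leave because small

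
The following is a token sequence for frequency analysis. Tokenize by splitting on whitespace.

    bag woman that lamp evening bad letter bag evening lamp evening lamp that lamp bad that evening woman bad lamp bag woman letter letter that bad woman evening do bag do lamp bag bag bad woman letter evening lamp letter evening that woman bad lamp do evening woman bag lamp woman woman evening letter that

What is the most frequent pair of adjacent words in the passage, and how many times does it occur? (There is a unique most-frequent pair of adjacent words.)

"evening lamp", 3 times

Bigram frequencies (highest first):
  evening lamp: 3
  bag woman: 2
  that lamp: 2
  lamp evening: 2
  evening woman: 2
  woman bad: 2
  … (34 more, each ≤ 2)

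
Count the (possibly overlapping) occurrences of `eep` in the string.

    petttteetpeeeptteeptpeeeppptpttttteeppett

4

Sliding a length-3 window over the 41 characters (39 positions):
  position 12–14: eep
  position 17–19: eep
  position 23–25: eep
  position 35–37: eep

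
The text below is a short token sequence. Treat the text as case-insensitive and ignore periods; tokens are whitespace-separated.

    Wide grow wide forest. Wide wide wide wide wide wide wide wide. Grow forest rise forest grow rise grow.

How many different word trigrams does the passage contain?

19 tokens → 17 trigram windows in total.
Repeated trigrams (each contributes count−1 duplicates):
  wide wide wide: 6
5 duplicate windows → 17 − 5 = 12 distinct.

12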